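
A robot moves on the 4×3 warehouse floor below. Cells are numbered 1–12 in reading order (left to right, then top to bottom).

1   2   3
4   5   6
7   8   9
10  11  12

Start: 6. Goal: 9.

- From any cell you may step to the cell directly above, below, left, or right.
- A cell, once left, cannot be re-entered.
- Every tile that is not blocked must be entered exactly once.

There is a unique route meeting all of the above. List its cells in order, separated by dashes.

6 - 3 - 2 - 1 - 4 - 5 - 8 - 7 - 10 - 11 - 12 - 9

Need to visit all 12 open cells exactly once, starting at 6 and ending at 9.
Cell 12 has only two open neighbours (9 and 11), so the path must pass straight through it: one of those is the cell it's entered from and the other is where it exits.
Route from 6: up to 3, 2× left (reaching 1), down to 4, right to 5, down to 8, left to 7, down to 10, 2× right (reaching 12), up to 9 — 11 moves in all.
Check: all 12 open cells covered.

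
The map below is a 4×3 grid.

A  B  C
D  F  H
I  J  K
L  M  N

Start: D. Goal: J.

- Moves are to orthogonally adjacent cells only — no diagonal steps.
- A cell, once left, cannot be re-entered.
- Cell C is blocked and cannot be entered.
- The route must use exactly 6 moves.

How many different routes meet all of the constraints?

Need simple routes of exactly 6 moves from D to J (Manhattan distance 2, so 2 moves are spent on a detour and 2 undoing it).
Enumerating: D A B F H K J | D I L M N K J | D F H K N M J.
That gives 3 routes.

3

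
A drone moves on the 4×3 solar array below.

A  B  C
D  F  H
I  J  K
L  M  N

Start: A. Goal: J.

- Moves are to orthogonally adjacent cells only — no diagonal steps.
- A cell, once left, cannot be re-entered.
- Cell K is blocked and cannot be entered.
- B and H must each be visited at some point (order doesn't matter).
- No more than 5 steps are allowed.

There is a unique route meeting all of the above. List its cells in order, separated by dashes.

A - B - C - H - F - J

Any route must reach B and H and still end at J within 5 moves, so the order of the required stops is forced.
Route from A: right 2 to C, down 1 to H, left 1 to F, down 1 to J — 5 moves in all.
Check: all required cells visited; 5 ≤ 5 moves.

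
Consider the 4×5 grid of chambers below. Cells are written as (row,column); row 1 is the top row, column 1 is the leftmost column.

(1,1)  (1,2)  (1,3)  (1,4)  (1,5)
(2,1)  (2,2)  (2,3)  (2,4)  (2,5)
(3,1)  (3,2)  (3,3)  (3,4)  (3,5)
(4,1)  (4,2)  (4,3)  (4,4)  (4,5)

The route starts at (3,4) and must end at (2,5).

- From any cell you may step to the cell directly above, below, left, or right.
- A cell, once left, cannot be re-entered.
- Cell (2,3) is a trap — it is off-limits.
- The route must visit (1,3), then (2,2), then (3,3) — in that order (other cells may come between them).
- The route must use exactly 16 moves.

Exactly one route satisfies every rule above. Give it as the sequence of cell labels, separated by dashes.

(3,4) - (2,4) - (1,4) - (1,3) - (1,2) - (2,2) - (2,1) - (3,1) - (4,1) - (4,2) - (3,2) - (3,3) - (4,3) - (4,4) - (4,5) - (3,5) - (2,5)

The waypoints must appear in the order (1,3), (2,2), (3,3), with no cell reused.
Route from (3,4): up 2 to (1,4), left 2 to (1,2), down 1 to (2,2), left 1 to (2,1), down 2 to (4,1), right 1 to (4,2), up 1 to (3,2), right 1 to (3,3), down 1 to (4,3), right 2 to (4,5), up 2 to (2,5) — 16 moves in all.
Check: order respected ((1,3) at step 3, (2,2) at step 5, (3,3) at step 11); 16 moves as required.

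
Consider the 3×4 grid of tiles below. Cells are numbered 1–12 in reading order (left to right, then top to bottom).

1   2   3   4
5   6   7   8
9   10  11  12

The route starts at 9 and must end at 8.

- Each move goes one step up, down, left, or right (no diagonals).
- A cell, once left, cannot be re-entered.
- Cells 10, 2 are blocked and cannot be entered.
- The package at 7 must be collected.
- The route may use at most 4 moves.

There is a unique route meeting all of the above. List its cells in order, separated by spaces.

9 5 6 7 8

Any route must reach 7 and still end at 8 within 4 moves, so the order of the required stops is forced.
Route from 9: up 1 to 5, right 3 to 8 — 4 moves in all.
Check: all required cells visited; 4 ≤ 4 moves.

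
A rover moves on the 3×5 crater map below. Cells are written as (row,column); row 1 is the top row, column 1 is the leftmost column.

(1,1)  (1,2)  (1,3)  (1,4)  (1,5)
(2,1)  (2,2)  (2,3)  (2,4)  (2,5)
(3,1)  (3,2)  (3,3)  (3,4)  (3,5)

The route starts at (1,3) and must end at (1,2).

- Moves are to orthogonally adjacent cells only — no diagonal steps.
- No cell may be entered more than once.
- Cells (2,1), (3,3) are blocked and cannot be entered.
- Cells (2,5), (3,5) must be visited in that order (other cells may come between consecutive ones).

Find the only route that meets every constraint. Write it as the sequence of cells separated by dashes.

(1,3) - (1,4) - (1,5) - (2,5) - (3,5) - (3,4) - (2,4) - (2,3) - (2,2) - (1,2)

The waypoints must appear in the order (2,5), (3,5), with no cell reused.
Route from (1,3): right 2 to (1,5), down 2 to (3,5), left 1 to (3,4), up 1 to (2,4), left 2 to (2,2), up 1 to (1,2) — 9 moves in all.
Check: order respected ((2,5) at step 3, (3,5) at step 4).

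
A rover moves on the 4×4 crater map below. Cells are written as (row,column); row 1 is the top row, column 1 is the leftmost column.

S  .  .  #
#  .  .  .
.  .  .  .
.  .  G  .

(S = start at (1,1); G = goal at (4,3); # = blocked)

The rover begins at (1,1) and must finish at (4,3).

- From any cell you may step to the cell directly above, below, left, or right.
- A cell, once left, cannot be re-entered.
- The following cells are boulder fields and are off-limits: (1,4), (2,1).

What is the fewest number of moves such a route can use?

5

The Manhattan distance from (1,1) to (4,3) is |1−4| + |1−3| = 5, so at least 5 moves are needed.
A route of 5 moves achieves this: (1,1) → (1,2) → (2,2) → (3,2) → (4,2) → (4,3).
Since 5 matches the lower bound, it is optimal.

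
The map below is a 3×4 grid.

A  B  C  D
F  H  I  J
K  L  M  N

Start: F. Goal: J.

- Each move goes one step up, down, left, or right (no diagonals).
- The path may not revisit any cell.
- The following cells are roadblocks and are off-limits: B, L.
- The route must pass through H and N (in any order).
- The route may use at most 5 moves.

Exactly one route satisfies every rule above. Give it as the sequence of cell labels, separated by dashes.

Any route must reach H and N and still end at J within 5 moves, so the order of the required stops is forced.
Route from F: 2× right (reaching I), down to M, right to N, up to J — 5 moves in all.
Check: all required cells visited; 5 ≤ 5 moves.

F - H - I - M - N - J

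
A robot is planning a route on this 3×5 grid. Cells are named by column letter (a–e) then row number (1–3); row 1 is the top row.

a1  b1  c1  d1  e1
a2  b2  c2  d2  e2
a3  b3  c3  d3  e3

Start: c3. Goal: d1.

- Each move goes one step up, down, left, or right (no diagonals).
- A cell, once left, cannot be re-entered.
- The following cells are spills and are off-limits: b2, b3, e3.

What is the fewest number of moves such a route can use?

The Manhattan distance from c3 to d1 is |3−1| + |3−4| = 3, so at least 3 moves are needed.
A route of 3 moves achieves this: c3 → c2 → c1 → d1.
Since 3 matches the lower bound, it is optimal.

3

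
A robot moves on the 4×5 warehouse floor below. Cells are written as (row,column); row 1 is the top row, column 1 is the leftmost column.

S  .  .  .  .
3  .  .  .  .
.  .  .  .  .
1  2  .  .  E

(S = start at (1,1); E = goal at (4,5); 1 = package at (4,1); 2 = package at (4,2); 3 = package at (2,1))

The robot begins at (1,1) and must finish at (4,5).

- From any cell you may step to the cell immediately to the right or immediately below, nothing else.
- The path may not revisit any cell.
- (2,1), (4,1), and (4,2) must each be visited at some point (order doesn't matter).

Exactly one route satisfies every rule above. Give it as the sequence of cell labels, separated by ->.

Moves only go right or down, so the column and row indices never decrease.
Route from (1,1): 3× down (reaching (4,1)), 4× right (reaching (4,5)) — 7 moves in all.
Check: all required cells visited.

(1,1) -> (2,1) -> (3,1) -> (4,1) -> (4,2) -> (4,3) -> (4,4) -> (4,5)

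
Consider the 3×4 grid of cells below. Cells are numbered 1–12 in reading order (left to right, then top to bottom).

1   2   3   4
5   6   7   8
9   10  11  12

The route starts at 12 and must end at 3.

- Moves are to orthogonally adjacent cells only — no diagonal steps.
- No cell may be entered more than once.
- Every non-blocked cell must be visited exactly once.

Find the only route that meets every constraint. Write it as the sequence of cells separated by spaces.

12 11 10 9 5 1 2 6 7 8 4 3

Need to visit all 12 open cells exactly once, starting at 12 and ending at 3.
Cell 4 has only two open neighbours (8 and 3), so the path must pass straight through it: one of those is the cell it's entered from and the other is where it exits.
Route from 12: 3× left (reaching 9), 2× up (reaching 1), right to 2, down to 6, 2× right (reaching 8), up to 4, left to 3 — 11 moves in all.
Check: all 12 open cells covered.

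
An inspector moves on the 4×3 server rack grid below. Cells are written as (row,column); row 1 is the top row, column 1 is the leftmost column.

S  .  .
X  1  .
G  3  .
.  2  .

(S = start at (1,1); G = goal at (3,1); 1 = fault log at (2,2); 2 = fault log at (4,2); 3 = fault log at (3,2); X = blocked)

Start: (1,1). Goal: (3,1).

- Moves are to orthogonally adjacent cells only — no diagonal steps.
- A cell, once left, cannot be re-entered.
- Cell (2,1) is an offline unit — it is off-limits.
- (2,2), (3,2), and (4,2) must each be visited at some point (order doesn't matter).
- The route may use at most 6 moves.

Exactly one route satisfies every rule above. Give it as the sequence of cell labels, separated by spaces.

(1,1) (1,2) (2,2) (3,2) (4,2) (4,1) (3,1)

Any route must reach (2,2), (3,2), and (4,2) and still end at (3,1) within 6 moves, so the order of the required stops is forced.
Route from (1,1): right 1 to (1,2), down 3 to (4,2), left 1 to (4,1), up 1 to (3,1) — 6 moves in all.
Check: all required cells visited; 6 ≤ 6 moves.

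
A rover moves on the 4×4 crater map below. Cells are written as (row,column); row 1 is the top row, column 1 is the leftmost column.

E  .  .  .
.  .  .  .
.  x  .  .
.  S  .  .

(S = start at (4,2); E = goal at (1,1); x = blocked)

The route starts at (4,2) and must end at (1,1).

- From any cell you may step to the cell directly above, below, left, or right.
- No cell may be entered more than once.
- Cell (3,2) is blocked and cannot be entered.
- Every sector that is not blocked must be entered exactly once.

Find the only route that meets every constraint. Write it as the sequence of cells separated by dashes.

Need to visit all 15 open cells exactly once, starting at (4,2) and ending at (1,1).
Route from (4,2): left 1 to (4,1), up 2 to (2,1), right 2 to (2,3), down 2 to (4,3), right 1 to (4,4), up 3 to (1,4), left 3 to (1,1) — 14 moves in all.
Check: all 15 open cells covered.

(4,2) - (4,1) - (3,1) - (2,1) - (2,2) - (2,3) - (3,3) - (4,3) - (4,4) - (3,4) - (2,4) - (1,4) - (1,3) - (1,2) - (1,1)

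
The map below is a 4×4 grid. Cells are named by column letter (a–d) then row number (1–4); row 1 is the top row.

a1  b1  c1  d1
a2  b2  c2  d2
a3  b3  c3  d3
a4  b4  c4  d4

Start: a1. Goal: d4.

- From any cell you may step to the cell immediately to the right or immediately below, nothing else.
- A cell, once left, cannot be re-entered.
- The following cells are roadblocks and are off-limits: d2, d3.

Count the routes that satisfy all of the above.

A right/down-only route from a1 to d4 makes exactly 3 down-moves and 3 right-moves in some order.
With no other constraints that would be C(6,3) = 20 routes.
Subtract routes through each blocked cell (inclusion–exclusion for overlaps): − through d2: 4 − through d3: 10 + through d2&d3: 4 → 10.
That gives 10 routes.

10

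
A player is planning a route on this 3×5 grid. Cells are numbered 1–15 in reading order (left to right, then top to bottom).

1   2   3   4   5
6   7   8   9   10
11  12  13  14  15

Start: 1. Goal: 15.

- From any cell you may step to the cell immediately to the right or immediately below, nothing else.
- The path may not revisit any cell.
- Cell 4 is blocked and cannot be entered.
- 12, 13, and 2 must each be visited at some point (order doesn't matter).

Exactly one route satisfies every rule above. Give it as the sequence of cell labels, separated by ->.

1 -> 2 -> 7 -> 12 -> 13 -> 14 -> 15

Moves only go right or down, so the column and row indices never decrease.
Route from 1: right 1 to 2, down 2 to 12, right 3 to 15 — 6 moves in all.
Check: all required cells visited.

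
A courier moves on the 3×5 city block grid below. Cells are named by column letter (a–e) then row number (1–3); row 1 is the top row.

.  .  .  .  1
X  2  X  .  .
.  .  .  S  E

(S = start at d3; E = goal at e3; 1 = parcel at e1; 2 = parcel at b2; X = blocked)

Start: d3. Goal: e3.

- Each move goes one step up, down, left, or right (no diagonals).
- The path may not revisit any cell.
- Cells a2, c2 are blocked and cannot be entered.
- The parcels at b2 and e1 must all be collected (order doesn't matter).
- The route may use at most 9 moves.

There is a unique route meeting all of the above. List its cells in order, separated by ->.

Any route must reach b2 and e1 and still end at e3 within 9 moves, so the order of the required stops is forced.
Route from d3: 2× left (reaching b3), 2× up (reaching b1), 3× right (reaching e1), 2× down (reaching e3) — 9 moves in all.
Check: all required cells visited; 9 ≤ 9 moves.

d3 -> c3 -> b3 -> b2 -> b1 -> c1 -> d1 -> e1 -> e2 -> e3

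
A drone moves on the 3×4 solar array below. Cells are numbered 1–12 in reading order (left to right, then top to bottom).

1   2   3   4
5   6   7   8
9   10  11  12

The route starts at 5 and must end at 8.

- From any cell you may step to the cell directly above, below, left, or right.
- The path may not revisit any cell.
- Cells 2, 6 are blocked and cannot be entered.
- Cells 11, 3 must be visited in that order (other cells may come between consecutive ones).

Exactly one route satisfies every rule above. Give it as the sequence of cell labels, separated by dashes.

The waypoints must appear in the order 11, 3, with no cell reused.
Route from 5: down to 9, 2× right (reaching 11), 2× up (reaching 3), right to 4, down to 8 — 7 moves in all.
Check: order respected (11 at step 3, 3 at step 5).

5 - 9 - 10 - 11 - 7 - 3 - 4 - 8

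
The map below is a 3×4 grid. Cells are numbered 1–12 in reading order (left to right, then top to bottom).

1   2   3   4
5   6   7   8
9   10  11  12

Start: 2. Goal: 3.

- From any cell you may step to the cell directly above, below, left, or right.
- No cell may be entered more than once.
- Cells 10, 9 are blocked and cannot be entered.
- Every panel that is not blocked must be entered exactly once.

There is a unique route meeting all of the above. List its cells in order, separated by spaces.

2 1 5 6 7 11 12 8 4 3

Need to visit all 10 open cells exactly once, starting at 2 and ending at 3.
Cell 4 has only two open neighbours (8 and 3), so the path must pass straight through it: one of those is the cell it's entered from and the other is where it exits.
Route from 2: left to 1, down to 5, 2× right (reaching 7), down to 11, right to 12, 2× up (reaching 4), left to 3 — 9 moves in all.
Check: all 10 open cells covered.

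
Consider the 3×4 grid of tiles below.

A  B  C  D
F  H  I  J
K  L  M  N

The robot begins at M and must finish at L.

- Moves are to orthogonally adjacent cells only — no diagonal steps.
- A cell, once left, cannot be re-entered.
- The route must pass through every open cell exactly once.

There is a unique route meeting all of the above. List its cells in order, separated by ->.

Need to visit all 12 open cells exactly once, starting at M and ending at L.
Cell A has only two open neighbours (F and B), so the path must pass straight through it: one of those is the cell it's entered from and the other is where it exits.
Route from M: right 1 to N, up 2 to D, left 1 to C, down 1 to I, left 1 to H, up 1 to B, left 1 to A, down 2 to K, right 1 to L — 11 moves in all.
Check: all 12 open cells covered.

M -> N -> J -> D -> C -> I -> H -> B -> A -> F -> K -> L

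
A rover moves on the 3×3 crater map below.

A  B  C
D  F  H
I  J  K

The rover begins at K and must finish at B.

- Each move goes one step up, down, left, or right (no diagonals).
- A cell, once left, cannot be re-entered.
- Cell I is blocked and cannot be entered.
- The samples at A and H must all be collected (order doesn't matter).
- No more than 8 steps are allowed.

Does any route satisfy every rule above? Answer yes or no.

yes

One route that works: K → H → F → D → A → B.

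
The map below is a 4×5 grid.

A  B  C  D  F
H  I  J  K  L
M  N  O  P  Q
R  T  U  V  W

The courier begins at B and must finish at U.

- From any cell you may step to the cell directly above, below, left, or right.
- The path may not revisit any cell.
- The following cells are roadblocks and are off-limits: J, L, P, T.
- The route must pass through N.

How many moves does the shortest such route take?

4

Any route passes through N somewhere between B and U. Summing Manhattan distances along the two legs (B → N → U) gives a lower bound of 2 + 2 = 4 moves.
A route of 4 moves achieves this: B → I → N → O → U.
Since 4 matches the lower bound, it is optimal.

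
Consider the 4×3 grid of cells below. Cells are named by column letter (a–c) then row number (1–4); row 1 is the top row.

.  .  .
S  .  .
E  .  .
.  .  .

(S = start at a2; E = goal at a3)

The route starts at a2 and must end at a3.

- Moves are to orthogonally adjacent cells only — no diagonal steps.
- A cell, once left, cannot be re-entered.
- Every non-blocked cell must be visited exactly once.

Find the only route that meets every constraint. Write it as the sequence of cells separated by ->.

Need to visit all 12 open cells exactly once, starting at a2 and ending at a3.
Cell c4 has only two open neighbours (c3 and b4), so the path must pass straight through it: one of those is the cell it's entered from and the other is where it exits.
Route from a2: up to a1, 2× right (reaching c1), down to c2, left to b2, down to b3, right to c3, down to c4, 2× left (reaching a4), up to a3 — 11 moves in all.
Check: all 12 open cells covered.

a2 -> a1 -> b1 -> c1 -> c2 -> b2 -> b3 -> c3 -> c4 -> b4 -> a4 -> a3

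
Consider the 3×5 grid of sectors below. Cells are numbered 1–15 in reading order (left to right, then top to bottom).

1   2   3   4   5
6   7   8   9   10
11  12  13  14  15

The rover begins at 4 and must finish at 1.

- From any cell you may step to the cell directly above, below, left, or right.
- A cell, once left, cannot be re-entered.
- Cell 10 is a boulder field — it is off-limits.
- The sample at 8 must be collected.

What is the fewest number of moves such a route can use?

Any route passes through 8 somewhere between 4 and 1. Summing Manhattan distances along the two legs (4 → 8 → 1) gives a lower bound of 2 + 3 = 5 moves.
A route of 5 moves achieves this: 4 → 9 → 8 → 3 → 2 → 1.
Since 5 matches the lower bound, it is optimal.

5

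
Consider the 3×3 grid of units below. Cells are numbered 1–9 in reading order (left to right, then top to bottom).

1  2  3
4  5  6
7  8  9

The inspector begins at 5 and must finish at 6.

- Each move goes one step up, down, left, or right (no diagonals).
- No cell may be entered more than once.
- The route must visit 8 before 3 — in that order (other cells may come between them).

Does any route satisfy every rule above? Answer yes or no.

yes

One route that works: 5 → 8 → 7 → 4 → 1 → 2 → 3 → 6.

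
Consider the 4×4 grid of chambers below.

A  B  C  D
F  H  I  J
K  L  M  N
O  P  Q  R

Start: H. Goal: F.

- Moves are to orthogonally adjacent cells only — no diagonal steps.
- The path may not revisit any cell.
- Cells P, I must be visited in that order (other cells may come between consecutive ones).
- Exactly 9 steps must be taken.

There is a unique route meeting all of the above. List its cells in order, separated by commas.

H, L, P, Q, M, I, C, B, A, F

The waypoints must appear in the order P, I, with no cell reused.
Route from H: down 2 to P, right 1 to Q, up 3 to C, left 2 to A, down 1 to F — 9 moves in all.
Check: order respected (P at step 2, I at step 5); 9 moves as required.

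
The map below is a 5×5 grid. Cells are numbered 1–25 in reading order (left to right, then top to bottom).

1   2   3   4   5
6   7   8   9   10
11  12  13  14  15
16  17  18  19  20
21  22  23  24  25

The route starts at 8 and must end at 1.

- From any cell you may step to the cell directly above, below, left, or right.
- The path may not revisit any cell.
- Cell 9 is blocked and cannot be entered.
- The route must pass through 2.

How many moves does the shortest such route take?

Any route passes through 2 somewhere between 8 and 1. Summing Manhattan distances along the two legs (8 → 2 → 1) gives a lower bound of 2 + 1 = 3 moves.
A route of 3 moves achieves this: 8 → 3 → 2 → 1.
Since 3 matches the lower bound, it is optimal.

3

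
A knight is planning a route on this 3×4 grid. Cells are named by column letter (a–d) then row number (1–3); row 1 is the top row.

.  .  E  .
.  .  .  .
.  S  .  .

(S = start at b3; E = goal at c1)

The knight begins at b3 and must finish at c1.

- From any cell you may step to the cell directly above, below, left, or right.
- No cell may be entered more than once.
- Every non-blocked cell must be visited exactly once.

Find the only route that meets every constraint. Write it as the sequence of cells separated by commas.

Need to visit all 12 open cells exactly once, starting at b3 and ending at c1.
Cell d1 has only two open neighbours (d2 and c1), so the path must pass straight through it: one of those is the cell it's entered from and the other is where it exits.
Route from b3: left to a3, 2× up (reaching a1), right to b1, down to b2, right to c2, down to c3, right to d3, 2× up (reaching d1), left to c1 — 11 moves in all.
Check: all 12 open cells covered.

b3, a3, a2, a1, b1, b2, c2, c3, d3, d2, d1, c1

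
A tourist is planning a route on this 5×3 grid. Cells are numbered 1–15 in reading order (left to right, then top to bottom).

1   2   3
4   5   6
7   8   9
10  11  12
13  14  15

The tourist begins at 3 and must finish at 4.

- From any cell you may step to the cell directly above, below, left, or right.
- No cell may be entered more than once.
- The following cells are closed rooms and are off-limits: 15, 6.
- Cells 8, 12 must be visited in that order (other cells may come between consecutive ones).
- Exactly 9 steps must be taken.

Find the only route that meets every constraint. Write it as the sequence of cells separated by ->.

The waypoints must appear in the order 8, 12, with no cell reused.
Route from 3: left 1 to 2, down 2 to 8, right 1 to 9, down 1 to 12, left 2 to 10, up 2 to 4 — 9 moves in all.
Check: order respected (8 at step 3, 12 at step 5); 9 moves as required.

3 -> 2 -> 5 -> 8 -> 9 -> 12 -> 11 -> 10 -> 7 -> 4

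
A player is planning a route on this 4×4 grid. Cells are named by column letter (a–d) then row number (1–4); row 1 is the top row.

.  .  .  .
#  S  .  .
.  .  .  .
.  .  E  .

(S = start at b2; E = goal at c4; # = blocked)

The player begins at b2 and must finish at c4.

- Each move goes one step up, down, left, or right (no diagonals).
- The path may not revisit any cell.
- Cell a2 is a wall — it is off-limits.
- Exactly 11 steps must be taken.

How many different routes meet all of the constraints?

Need simple routes of exactly 11 moves from b2 to c4 (Manhattan distance 3, so 4 moves are spent on a detour and 4 undoing it).
Enumerating: b2 b1 c1 c2 d2 d3 c3 b3 a3 a4 b4 c4 | b2 b1 c1 d1 d2 d3 c3 b3 a3 a4 b4 c4 | b2 b1 c1 d1 d2 c2 c3 b3 a3 a4 b4 c4 | b2 c2 c1 d1 d2 d3 c3 b3 a3 a4 b4 c4.
That gives 4 routes.

4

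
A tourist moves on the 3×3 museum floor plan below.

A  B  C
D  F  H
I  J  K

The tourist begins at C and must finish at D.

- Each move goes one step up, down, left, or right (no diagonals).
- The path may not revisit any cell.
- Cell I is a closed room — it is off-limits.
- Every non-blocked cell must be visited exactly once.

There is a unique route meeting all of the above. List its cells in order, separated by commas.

Need to visit all 8 open cells exactly once, starting at C and ending at D.
Route from C: down 2 to K, left 1 to J, up 2 to B, left 1 to A, down 1 to D — 7 moves in all.
Check: all 8 open cells covered.

C, H, K, J, F, B, A, D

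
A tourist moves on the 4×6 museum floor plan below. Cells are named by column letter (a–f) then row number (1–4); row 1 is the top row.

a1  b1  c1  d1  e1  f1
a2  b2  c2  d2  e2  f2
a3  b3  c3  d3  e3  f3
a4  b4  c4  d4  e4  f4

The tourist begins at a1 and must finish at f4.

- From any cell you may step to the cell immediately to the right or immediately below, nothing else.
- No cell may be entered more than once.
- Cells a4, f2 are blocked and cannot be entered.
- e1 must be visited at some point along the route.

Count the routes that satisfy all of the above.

A right/down-only route from a1 to f4 makes exactly 3 down-moves and 5 right-moves in some order.
With no other constraints that would be C(8,3) = 56 routes.
Split at e1 and multiply the segment counts (each segment already excludes blocked cells): a1→e1: 1; e1→f4: 2; product = 2.
That gives 2 routes.

2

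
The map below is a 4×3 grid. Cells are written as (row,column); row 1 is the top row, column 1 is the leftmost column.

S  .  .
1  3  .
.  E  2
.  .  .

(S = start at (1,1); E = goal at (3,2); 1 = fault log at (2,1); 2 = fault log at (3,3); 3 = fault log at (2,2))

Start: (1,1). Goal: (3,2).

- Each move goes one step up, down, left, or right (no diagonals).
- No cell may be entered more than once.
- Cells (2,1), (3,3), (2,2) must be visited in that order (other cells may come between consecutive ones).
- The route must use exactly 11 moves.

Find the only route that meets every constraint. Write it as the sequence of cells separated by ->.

(1,1) -> (2,1) -> (3,1) -> (4,1) -> (4,2) -> (4,3) -> (3,3) -> (2,3) -> (1,3) -> (1,2) -> (2,2) -> (3,2)

The waypoints must appear in the order (2,1), (3,3), (2,2), with no cell reused.
Route from (1,1): down 3 to (4,1), right 2 to (4,3), up 3 to (1,3), left 1 to (1,2), down 2 to (3,2) — 11 moves in all.
Check: order respected (1 at step 1, 2 at step 6, 3 at step 10); 11 moves as required.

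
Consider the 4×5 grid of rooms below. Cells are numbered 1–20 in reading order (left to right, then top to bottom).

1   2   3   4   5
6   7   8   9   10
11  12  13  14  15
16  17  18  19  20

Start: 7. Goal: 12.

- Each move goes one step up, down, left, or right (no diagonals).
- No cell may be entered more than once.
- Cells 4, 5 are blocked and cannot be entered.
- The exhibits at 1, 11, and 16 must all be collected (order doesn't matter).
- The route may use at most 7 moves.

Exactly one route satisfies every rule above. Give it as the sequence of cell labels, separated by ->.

Any route must reach 1, 11, and 16 and still end at 12 within 7 moves, so the order of the required stops is forced.
Route from 7: up to 2, left to 1, 3× down (reaching 16), right to 17, up to 12 — 7 moves in all.
Check: all required cells visited; 7 ≤ 7 moves.

7 -> 2 -> 1 -> 6 -> 11 -> 16 -> 17 -> 12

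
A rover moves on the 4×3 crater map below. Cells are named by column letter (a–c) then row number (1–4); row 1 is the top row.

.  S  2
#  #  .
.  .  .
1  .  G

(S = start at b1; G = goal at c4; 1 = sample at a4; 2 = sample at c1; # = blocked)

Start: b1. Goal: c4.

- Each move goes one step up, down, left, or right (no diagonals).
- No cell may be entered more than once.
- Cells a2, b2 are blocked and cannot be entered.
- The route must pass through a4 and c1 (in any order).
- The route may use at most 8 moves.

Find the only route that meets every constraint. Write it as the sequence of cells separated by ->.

The budget equals the shortest possible length, so every move has to be on a shortest route through the required cells.
Route from b1: right 1 to c1, down 2 to c3, left 2 to a3, down 1 to a4, right 2 to c4 — 8 moves in all.
Check: all required cells visited; 8 ≤ 8 moves.

b1 -> c1 -> c2 -> c3 -> b3 -> a3 -> a4 -> b4 -> c4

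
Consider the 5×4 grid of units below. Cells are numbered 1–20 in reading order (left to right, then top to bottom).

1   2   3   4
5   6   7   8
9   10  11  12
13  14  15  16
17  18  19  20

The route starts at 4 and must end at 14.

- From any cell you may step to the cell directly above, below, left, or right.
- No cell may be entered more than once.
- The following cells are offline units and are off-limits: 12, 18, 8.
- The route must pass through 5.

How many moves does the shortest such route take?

7

Any route passes through 5 somewhere between 4 and 14. Summing Manhattan distances along the two legs (4 → 5 → 14) gives a lower bound of 4 + 3 = 7 moves.
A route of 7 moves achieves this: 4 → 3 → 7 → 6 → 5 → 9 → 13 → 14.
Since 7 matches the lower bound, it is optimal.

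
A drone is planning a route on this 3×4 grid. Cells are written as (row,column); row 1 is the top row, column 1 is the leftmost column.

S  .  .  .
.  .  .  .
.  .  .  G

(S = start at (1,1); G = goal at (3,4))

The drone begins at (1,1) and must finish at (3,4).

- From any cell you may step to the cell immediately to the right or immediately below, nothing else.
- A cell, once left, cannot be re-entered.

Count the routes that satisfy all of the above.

A right/down-only route from (1,1) to (3,4) makes exactly 2 down-moves and 3 right-moves in some order.
With no other constraints that would be C(5,2) = 10 routes.
That gives 10 routes.

10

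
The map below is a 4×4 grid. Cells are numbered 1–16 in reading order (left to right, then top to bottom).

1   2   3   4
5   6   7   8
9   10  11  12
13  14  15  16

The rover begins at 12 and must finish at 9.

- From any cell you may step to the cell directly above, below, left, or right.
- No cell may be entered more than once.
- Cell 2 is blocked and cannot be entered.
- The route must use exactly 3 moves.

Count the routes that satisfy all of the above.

Need simple routes of exactly 3 moves from 12 to 9 (Manhattan distance 3, so 0 moves are spent on a detour and 0 undoing it).
Enumerating: 12 11 10 9.
That gives 1 route.

1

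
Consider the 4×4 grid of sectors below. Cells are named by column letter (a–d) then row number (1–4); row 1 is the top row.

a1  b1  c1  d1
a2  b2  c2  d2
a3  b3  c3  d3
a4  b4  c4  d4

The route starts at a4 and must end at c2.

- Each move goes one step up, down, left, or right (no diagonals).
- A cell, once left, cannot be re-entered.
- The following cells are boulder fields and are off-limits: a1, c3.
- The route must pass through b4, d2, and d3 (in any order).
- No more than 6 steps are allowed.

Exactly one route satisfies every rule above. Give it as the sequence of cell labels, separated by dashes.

The 6-move cap with required stops at b4, d2, d3 leaves no slack for detours.
Route from a4: 3× right (reaching d4), 2× up (reaching d2), left to c2 — 6 moves in all.
Check: all required cells visited; 6 ≤ 6 moves.

a4 - b4 - c4 - d4 - d3 - d2 - c2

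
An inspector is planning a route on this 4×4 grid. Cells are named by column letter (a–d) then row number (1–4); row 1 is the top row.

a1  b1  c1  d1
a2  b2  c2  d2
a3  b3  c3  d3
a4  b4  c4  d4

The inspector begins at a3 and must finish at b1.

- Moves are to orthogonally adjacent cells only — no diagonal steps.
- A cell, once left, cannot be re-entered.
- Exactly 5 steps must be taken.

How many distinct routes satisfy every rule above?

6

Need simple routes of exactly 5 moves from a3 to b1 (Manhattan distance 3, so 1 moves are spent on a detour and 1 undoing it).
Enumerating: a3 a2 b2 c2 c1 b1 | a3 a4 b4 b3 b2 b1 | a3 b3 b2 a2 a1 b1 | a3 b3 b2 c2 c1 b1 | a3 b3 c3 c2 c1 b1 | a3 b3 c3 c2 b2 b1.
That gives 6 routes.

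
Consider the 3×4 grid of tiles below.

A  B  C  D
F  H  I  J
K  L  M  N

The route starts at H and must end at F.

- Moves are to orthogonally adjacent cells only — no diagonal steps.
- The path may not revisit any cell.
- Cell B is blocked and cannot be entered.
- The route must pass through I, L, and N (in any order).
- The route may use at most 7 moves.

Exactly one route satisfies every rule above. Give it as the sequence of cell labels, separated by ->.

The budget equals the shortest possible length, so every move has to be on a shortest route through the required cells.
Route from H: 2× right (reaching J), down to N, 3× left (reaching K), up to F — 7 moves in all.
Check: all required cells visited; 7 ≤ 7 moves.

H -> I -> J -> N -> M -> L -> K -> F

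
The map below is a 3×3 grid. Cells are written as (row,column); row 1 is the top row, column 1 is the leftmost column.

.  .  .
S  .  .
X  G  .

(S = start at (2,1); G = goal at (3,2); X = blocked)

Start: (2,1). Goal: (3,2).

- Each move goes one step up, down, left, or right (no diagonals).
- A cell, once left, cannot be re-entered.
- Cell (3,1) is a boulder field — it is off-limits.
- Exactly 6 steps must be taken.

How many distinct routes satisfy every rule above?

4

Need simple routes of exactly 6 moves from (2,1) to (3,2) (Manhattan distance 2, so 2 moves are spent on a detour and 2 undoing it).
Enumerating: (2,1) (1,1) (1,2) (2,2) (2,3) (3,3) (3,2) | (2,1) (1,1) (1,2) (1,3) (2,3) (3,3) (3,2) | (2,1) (1,1) (1,2) (1,3) (2,3) (2,2) (3,2) | (2,1) (2,2) (1,2) (1,3) (2,3) (3,3) (3,2).
That gives 4 routes.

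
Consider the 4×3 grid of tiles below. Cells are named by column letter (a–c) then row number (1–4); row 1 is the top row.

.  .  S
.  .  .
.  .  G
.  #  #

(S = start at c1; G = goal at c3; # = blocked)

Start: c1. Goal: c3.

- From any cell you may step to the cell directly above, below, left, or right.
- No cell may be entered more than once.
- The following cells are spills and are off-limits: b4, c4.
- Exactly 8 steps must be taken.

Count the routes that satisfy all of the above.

Need simple routes of exactly 8 moves from c1 to c3 (Manhattan distance 2, so 3 moves are spent on a detour and 3 undoing it).
Enumerating: c1 c2 b2 b1 a1 a2 a3 b3 c3 | c1 b1 a1 a2 a3 b3 b2 c2 c3.
That gives 2 routes.

2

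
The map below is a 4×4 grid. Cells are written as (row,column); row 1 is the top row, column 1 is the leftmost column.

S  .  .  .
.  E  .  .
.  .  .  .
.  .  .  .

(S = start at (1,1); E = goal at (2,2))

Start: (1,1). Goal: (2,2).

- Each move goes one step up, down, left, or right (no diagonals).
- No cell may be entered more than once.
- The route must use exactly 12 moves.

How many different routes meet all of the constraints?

50

Need simple routes of exactly 12 moves from (1,1) to (2,2) (Manhattan distance 2, so 5 moves are spent on a detour and 5 undoing it).
Branch systematically from the start, pruning whenever the remaining move budget drops below the Manhattan distance to (2,2) or differs from it in parity. Grouping the completions by first move — via (2,1): 25; via (1,2): 25 — and summing: 25 + 25 = 50.
That gives 50 routes.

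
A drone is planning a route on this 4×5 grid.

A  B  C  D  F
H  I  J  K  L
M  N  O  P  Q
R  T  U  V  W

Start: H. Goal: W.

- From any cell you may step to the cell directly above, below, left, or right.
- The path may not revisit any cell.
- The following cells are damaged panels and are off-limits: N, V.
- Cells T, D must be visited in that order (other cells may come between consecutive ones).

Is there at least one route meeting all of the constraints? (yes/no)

yes

One route that works: H → M → R → T → U → O → J → C → D → K → P → Q → W.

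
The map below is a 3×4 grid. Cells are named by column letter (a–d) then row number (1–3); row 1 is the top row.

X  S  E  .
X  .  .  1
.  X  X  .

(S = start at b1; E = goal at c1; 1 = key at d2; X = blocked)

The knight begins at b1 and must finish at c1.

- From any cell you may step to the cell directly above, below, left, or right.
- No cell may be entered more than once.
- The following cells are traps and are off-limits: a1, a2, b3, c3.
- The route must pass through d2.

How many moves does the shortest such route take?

5

Any route passes through d2 somewhere between b1 and c1. Summing Manhattan distances along the two legs (b1 → d2 → c1) gives a lower bound of 3 + 2 = 5 moves.
A route of 5 moves achieves this: b1 → b2 → c2 → d2 → d1 → c1.
Since 5 matches the lower bound, it is optimal.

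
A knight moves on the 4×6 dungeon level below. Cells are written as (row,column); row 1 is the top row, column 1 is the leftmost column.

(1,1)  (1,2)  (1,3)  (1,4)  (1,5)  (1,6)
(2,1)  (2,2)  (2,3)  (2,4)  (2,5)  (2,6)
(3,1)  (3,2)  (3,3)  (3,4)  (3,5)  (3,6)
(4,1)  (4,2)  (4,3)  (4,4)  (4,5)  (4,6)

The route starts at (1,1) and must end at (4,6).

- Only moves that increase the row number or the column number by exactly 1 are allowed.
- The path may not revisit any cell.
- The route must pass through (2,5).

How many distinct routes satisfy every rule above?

A right/down-only route from (1,1) to (4,6) makes exactly 3 down-moves and 5 right-moves in some order.
With no other constraints that would be C(8,3) = 56 routes.
Split at (2,5) and multiply the segment counts: (1,1)→(2,5): 5; (2,5)→(4,6): 3; product = 15.
That gives 15 routes.

15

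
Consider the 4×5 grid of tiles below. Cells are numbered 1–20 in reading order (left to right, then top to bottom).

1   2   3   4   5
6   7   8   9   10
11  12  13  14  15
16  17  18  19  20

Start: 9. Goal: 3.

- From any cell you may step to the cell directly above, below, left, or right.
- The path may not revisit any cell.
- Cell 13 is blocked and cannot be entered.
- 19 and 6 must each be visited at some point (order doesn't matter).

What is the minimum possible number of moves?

Any route passes through 19 and 6 in some order between 9 and 3. Summing Manhattan distances along each leg and taking the cheapest ordering (9 → 19 → 6 → 3) gives a lower bound of 2 + 5 + 3 = 10 moves.
A route of 10 moves achieves this: 9 → 14 → 19 → 18 → 17 → 12 → 7 → 6 → 1 → 2 → 3.
Since 10 matches the lower bound, it is optimal.

10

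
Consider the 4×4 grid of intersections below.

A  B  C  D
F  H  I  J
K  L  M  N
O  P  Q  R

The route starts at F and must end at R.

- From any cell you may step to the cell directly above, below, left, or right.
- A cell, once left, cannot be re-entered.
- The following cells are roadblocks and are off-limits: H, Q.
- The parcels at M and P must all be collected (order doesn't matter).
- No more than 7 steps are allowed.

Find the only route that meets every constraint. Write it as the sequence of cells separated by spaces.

F K O P L M N R

The budget equals the shortest possible length, so every move has to be on a shortest route through the required cells.
Route from F: 2× down (reaching O), right to P, up to L, 2× right (reaching N), down to R — 7 moves in all.
Check: all required cells visited; 7 ≤ 7 moves.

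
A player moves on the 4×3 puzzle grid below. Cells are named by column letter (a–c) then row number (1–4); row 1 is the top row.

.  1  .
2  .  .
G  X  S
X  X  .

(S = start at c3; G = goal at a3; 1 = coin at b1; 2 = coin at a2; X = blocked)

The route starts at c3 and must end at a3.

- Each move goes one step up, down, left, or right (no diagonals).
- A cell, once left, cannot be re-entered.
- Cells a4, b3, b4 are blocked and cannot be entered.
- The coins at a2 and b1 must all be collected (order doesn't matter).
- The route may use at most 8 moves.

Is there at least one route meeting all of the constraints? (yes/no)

One route that works: c3 → c2 → c1 → b1 → b2 → a2 → a3.

yes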